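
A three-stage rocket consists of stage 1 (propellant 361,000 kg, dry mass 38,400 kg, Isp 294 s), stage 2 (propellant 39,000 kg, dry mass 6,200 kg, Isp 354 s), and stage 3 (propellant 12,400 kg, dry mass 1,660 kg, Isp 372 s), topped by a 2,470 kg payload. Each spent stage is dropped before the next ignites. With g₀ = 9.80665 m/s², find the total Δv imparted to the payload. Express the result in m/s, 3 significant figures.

Ignition mass of stage 1 = 361,000+38,400 + 39,000+6,200 + 12,400+1,660 + 2,470 = 461,130 kg.
Stage 1: m₀ = 461,130 kg, m_f = 461,130 − 361,000 = 100,130 kg; Δv = 294×9.80665×ln(4.605) = 2883.2×1.5272 ≈ 4403 m/s.
Stage 2: m₀ = 61,730 kg, m_f = 61,730 − 39,000 = 22,730 kg; Δv = 354×9.80665×ln(2.716) = 3471.6×0.9991 ≈ 3468 m/s.
Stage 3: m₀ = 16,530 kg, m_f = 16,530 − 12,400 = 4,130 kg; Δv = 372×9.80665×ln(4.002) = 3648.1×1.3869 ≈ 5060 m/s.
Total Δv = 4403 + 3468 + 5060 = 12931 m/s.

Δv ≈ 12900 m/s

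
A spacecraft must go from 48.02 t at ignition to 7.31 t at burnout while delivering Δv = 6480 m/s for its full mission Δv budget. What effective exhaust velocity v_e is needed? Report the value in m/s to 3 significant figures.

v_e ≈ 3440 m/s

ln(m₀/m_f) = ln(48020/7310) = ln(6.569) = 1.8824.
v_e = Δv / ln(m₀/m_f) = 6480 / 1.8824 = 3442.5 m/s.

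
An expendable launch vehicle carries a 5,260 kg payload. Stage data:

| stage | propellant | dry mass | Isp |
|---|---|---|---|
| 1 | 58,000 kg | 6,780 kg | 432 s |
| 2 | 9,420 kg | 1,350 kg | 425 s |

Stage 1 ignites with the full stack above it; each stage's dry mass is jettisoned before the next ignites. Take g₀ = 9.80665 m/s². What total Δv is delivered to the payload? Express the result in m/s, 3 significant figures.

Ignition mass of stage 1 = 58,000+6,780 + 9,420+1,350 + 5,260 = 80,810 kg.
Stage 1: m₀ = 80,810 kg, m_f = 80,810 − 58,000 = 22,810 kg; Δv = 432×9.80665×ln(3.543) = 4236.5×1.2649 ≈ 5359 m/s.
Stage 2: m₀ = 16,030 kg, m_f = 16,030 − 9,420 = 6,610 kg; Δv = 425×9.80665×ln(2.425) = 4167.8×0.8859 ≈ 3692 m/s.
Total Δv = 5359 + 3692 = 9051 m/s.

Δv ≈ 9050 m/s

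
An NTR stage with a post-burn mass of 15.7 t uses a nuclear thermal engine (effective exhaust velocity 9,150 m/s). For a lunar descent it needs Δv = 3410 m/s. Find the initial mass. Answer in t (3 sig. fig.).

initial mass ≈ 22.8 t

From the ideal rocket equation, m₀/m_f = exp(Δv / v_e) = exp(3410 / 9150.0) = exp(0.3727) = 1.4516.
m₀ = m_f × 1.4516 = 15.7 × 1.4516 = 22.7901 t.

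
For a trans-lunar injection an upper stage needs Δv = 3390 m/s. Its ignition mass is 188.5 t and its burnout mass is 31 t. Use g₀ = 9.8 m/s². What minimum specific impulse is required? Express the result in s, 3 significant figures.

ln(m₀/m_f) = ln(188500/31000) = ln(6.081) = 1.8051.
By the Tsiolkovsky rocket equation, v_e = Δv / ln(m₀/m_f) = 3390 / 1.8051 = 1878.0 m/s.
Isp = v_e / g₀ = 1878.0 / 9.8 = 191.6 s.

Isp ≈ 192 s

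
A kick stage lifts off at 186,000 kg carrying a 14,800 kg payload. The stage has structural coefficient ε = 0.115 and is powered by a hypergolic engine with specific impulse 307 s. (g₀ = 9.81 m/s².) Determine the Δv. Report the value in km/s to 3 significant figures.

Δv ≈ 5.08 km/s

Stage wet mass = m₀ − payload = 186,000 − 14,800 = 171,200 kg.
Stage dry mass = ε × stage wet mass = 0.115 × 171,200 = 19,688 kg.
Burnout mass m_f = stage dry + payload = 19,688 + 14,800 = 34,488 kg.
v_e = Isp · g₀ = 307 × 9.81 = 3011.7 m/s.
Rocket equation: Δv = v_e · ln(186,000/34,488) = 3011.7 × ln(5.393) = 3011.7 × 1.6851 ≈ 5075 m/s.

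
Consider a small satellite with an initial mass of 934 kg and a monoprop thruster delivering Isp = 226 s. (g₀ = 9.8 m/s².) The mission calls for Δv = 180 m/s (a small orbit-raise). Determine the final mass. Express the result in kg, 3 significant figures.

v_e = Isp · g₀ = 226 × 9.8 = 2214.8 m/s.
m₀/m_f = exp(Δv / v_e) = exp(180 / 2214.8) = exp(0.0813) = 1.0847.
m_f = m₀ / 1.0847 = 934 / 1.0847 = 861.068 kg.

final mass ≈ 861 kg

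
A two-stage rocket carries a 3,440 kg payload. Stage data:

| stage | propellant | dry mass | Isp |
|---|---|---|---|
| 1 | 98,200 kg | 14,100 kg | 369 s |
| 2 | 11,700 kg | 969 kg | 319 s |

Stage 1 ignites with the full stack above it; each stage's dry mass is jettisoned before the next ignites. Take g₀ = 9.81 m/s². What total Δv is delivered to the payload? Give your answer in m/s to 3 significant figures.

Ignition mass of stage 1 = 98,200+14,100 + 11,700+969 + 3,440 = 128,409 kg.
Stage 1: m₀ = 128,409 kg, m_f = 128,409 − 98,200 = 30,209 kg; Δv = 369×9.81×ln(4.251) = 3619.9×1.4471 ≈ 5238 m/s.
Stage 2: m₀ = 16,109 kg, m_f = 16,109 − 11,700 = 4,409 kg; Δv = 319×9.81×ln(3.654) = 3129.4×1.2957 ≈ 4055 m/s.
Total Δv = 5238 + 4055 = 9293 m/s.

Δv ≈ 9290 m/s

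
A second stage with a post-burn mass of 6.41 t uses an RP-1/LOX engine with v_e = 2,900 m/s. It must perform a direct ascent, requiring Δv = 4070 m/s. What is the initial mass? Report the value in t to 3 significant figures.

initial mass ≈ 26.1 t

m₀/m_f = exp(Δv / v_e) = exp(4070 / 2900.0) = exp(1.4034) = 4.0692.
m₀ = m_f × 4.0692 = 6.41 × 4.0692 = 26.0836 t.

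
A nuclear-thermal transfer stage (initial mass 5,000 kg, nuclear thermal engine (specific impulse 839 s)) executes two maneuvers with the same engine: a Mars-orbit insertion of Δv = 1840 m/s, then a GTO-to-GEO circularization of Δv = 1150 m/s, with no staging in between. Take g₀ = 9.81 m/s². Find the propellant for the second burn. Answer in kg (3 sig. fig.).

v_e = Isp · g₀ = 839 × 9.81 = 8230.6 m/s.
After the first burn: m = 5000 × exp(−1840/8230.6) = 5000 × 0.79967 = 3,998.35 kg.
After the second burn: m = 3,998.35 × exp(−1150/8230.6) = 3,998.35 × 0.86960 = 3,476.97 kg.
Second-burn propellant = 3,998.35 − 3,476.97 = 521.38 kg.

propellant for the second burn ≈ 521 kg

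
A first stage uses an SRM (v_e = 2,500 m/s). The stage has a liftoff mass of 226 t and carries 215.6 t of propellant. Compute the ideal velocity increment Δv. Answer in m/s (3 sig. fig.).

Δv ≈ 7700 m/s

m_f = m₀ − m_prop = 226 − 215.6 = 10.4 t.
Using Δv = v_e ln(m₀/m_f): Δv = v_e · ln(m₀/m_f) = 2500.0 × ln(21.73) = 2500.0 × 3.0787 ≈ 7696.8 m/s.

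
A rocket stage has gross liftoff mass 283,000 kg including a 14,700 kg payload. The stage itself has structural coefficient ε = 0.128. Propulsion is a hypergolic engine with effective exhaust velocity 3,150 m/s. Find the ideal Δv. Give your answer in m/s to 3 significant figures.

Stage wet mass = m₀ − payload = 283,000 − 14,700 = 268,300 kg.
Stage dry mass = ε × stage wet mass = 0.128 × 268,300 = 34,342.4 kg.
Burnout mass m_f = stage dry + payload = 34,342.4 + 14,700 = 49,042.4 kg.
Rocket equation: Δv = v_e · ln(283,000/49,042.4) = 3150.0 × ln(5.771) = 3150.0 × 1.7528 ≈ 5521 m/s.

Δv ≈ 5520 m/s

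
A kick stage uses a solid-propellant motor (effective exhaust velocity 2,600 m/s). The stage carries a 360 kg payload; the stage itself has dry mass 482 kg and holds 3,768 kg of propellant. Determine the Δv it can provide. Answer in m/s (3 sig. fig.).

m₀ = payload + dry + propellant = 360 + 482 + 3,768 = 4,610 kg.
m_f = payload + dry = 360 + 482 = 842 kg.
Using Δv = v_e ln(m₀/m_f): Δv = v_e · ln(m₀/m_f) = 2600.0 × ln(5.475) = 2600.0 × 1.7002 ≈ 4420.5 m/s.

Δv ≈ 4420 m/s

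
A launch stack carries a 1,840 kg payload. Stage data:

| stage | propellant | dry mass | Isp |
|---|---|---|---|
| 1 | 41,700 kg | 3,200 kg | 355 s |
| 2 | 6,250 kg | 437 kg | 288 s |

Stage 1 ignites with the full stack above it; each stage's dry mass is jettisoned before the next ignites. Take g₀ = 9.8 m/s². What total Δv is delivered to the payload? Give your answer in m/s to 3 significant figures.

Ignition mass of stage 1 = 41,700+3,200 + 6,250+437 + 1,840 = 53,427 kg.
Stage 1: m₀ = 53,427 kg, m_f = 53,427 − 41,700 = 11,727 kg; Δv = 355×9.8×ln(4.556) = 3479.0×1.5164 ≈ 5276 m/s.
Stage 2: m₀ = 8,527 kg, m_f = 8,527 − 6,250 = 2,277 kg; Δv = 288×9.8×ln(3.745) = 2822.4×1.3204 ≈ 3727 m/s.
Total Δv = 5276 + 3727 = 9003 m/s.

Δv ≈ 9000 m/s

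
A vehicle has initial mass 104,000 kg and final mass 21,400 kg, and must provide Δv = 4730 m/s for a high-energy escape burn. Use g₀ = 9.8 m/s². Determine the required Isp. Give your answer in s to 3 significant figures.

Isp ≈ 305 s

ln(m₀/m_f) = ln(104000/21400) = ln(4.86) = 1.5810.
v_e = Δv / ln(m₀/m_f) = 4730 / 1.5810 = 2991.8 m/s.
Isp = v_e / g₀ = 2991.8 / 9.8 = 305.3 s.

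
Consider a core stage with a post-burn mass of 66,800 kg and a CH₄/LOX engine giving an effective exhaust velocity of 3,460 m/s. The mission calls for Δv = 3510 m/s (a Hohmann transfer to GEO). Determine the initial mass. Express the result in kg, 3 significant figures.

initial mass ≈ 184000 kg

m₀/m_f = exp(Δv / v_e) = exp(3510 / 3460.0) = exp(1.0145) = 2.7578.
m₀ = m_f × 2.7578 = 66,800 × 2.7578 = 184,221 kg.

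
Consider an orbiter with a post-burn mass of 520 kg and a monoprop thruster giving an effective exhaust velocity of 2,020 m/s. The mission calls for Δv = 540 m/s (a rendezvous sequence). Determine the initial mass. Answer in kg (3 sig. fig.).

Using Δv = v_e ln(m₀/m_f): m₀/m_f = exp(Δv / v_e) = exp(540 / 2020.0) = exp(0.2673) = 1.3065.
m₀ = m_f × 1.3065 = 520 × 1.3065 = 679.38 kg.

initial mass ≈ 679 kg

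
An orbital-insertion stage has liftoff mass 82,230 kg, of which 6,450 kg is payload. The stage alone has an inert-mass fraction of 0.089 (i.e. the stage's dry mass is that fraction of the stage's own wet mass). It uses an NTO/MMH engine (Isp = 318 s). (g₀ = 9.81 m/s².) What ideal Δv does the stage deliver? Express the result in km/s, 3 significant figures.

Stage wet mass = m₀ − payload = 82,230 − 6,450 = 75,780 kg.
Stage dry mass = ε × stage wet mass = 0.089 × 75,780 = 6,744.42 kg.
Burnout mass m_f = stage dry + payload = 6,744.42 + 6,450 = 13,194.42 kg.
v_e = Isp · g₀ = 318 × 9.81 = 3119.6 m/s.
From the ideal rocket equation, Δv = v_e · ln(82,230/13,194.42) = 3119.6 × ln(6.232) = 3119.6 × 1.8297 ≈ 5708 m/s.

Δv ≈ 5.71 km/s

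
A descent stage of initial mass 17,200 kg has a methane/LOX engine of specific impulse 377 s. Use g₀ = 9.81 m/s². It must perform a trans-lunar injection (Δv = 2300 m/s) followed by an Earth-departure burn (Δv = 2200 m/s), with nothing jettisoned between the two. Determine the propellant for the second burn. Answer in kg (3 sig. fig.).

propellant for the second burn ≈ 4140 kg

v_e = Isp · g₀ = 377 × 9.81 = 3698.4 m/s.
After the first burn: m = 17200 × exp(−2300/3698.4) = 17200 × 0.53693 = 9,235.2 kg.
After the second burn: m = 9,235.2 × exp(−2200/3698.4) = 9,235.2 × 0.55164 = 5,094.51 kg.
Second-burn propellant = 9,235.2 − 5,094.51 = 4,140.69 kg.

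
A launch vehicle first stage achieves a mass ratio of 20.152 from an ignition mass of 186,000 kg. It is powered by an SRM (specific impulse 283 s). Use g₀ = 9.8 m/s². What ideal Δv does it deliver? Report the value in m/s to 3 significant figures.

v_e = Isp · g₀ = 283 × 9.8 = 2773.4 m/s.
Rocket equation: Δv = v_e · ln(20.152) = 2773.4 × 3.0033 ≈ 8329.4 m/s.

Δv ≈ 8330 m/s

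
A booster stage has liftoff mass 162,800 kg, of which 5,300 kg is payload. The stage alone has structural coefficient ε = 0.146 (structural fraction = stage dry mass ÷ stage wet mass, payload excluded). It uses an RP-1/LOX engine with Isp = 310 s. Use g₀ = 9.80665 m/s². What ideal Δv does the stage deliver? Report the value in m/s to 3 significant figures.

Stage wet mass = m₀ − payload = 162,800 − 5,300 = 157,500 kg.
Stage dry mass = ε × stage wet mass = 0.146 × 157,500 = 22,995 kg.
Burnout mass m_f = stage dry + payload = 22,995 + 5,300 = 28,295 kg.
v_e = Isp · g₀ = 310 × 9.80665 = 3040.1 m/s.
Using Δv = v_e ln(m₀/m_f): Δv = v_e · ln(162,800/28,295) = 3040.1 × ln(5.754) = 3040.1 × 1.7498 ≈ 5320 m/s.

Δv ≈ 5320 m/s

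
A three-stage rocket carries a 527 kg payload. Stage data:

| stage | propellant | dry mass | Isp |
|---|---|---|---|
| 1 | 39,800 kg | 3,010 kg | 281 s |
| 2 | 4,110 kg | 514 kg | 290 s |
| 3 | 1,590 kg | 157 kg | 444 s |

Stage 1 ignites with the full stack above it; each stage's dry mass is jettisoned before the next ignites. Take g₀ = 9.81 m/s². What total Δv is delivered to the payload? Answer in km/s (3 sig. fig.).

Δv ≈ 12.3 km/s

Ignition mass of stage 1 = 39,800+3,010 + 4,110+514 + 1,590+157 + 527 = 49,708 kg.
Stage 1: m₀ = 49,708 kg, m_f = 49,708 − 39,800 = 9,908 kg; Δv = 281×9.81×ln(5.017) = 2756.6×1.6128 ≈ 4446 m/s.
Stage 2: m₀ = 6,898 kg, m_f = 6,898 − 4,110 = 2,788 kg; Δv = 290×9.81×ln(2.474) = 2844.9×0.9059 ≈ 2577 m/s.
Stage 3: m₀ = 2,274 kg, m_f = 2,274 − 1,590 = 684 kg; Δv = 444×9.81×ln(3.325) = 4355.6×1.2013 ≈ 5233 m/s.
Total Δv = 4446 + 2577 + 5233 = 12256 m/s.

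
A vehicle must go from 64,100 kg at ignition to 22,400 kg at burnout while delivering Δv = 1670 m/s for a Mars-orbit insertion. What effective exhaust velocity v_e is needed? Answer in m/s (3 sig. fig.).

v_e ≈ 1590 m/s

ln(m₀/m_f) = ln(64100/22400) = ln(2.862) = 1.0514.
By the Tsiolkovsky rocket equation, v_e = Δv / ln(m₀/m_f) = 1670 / 1.0514 = 1588.4 m/s.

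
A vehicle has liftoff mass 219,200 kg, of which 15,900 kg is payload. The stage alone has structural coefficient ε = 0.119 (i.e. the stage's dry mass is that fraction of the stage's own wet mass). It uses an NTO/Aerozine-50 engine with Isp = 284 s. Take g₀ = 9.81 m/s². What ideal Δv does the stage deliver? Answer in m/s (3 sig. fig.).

Stage wet mass = m₀ − payload = 219,200 − 15,900 = 203,300 kg.
Stage dry mass = ε × stage wet mass = 0.119 × 203,300 = 24,192.7 kg.
Burnout mass m_f = stage dry + payload = 24,192.7 + 15,900 = 40,092.7 kg.
v_e = Isp · g₀ = 284 × 9.81 = 2786.0 m/s.
Rocket equation: Δv = v_e · ln(219,200/40,092.7) = 2786.0 × ln(5.467) = 2786.0 × 1.6988 ≈ 4733 m/s.

Δv ≈ 4730 m/s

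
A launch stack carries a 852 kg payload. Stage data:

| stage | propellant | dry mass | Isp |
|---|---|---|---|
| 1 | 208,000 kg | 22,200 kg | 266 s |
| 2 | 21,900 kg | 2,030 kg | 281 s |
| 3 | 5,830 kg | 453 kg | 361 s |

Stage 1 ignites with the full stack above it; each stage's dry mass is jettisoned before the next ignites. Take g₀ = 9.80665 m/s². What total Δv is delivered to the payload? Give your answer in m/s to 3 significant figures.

Ignition mass of stage 1 = 208,000+22,200 + 21,900+2,030 + 5,830+453 + 852 = 261,265 kg.
Stage 1: m₀ = 261,265 kg, m_f = 261,265 − 208,000 = 53,265 kg; Δv = 266×9.80665×ln(4.905) = 2608.6×1.5903 ≈ 4148 m/s.
Stage 2: m₀ = 31,065 kg, m_f = 31,065 − 21,900 = 9,165 kg; Δv = 281×9.80665×ln(3.39) = 2755.7×1.2207 ≈ 3364 m/s.
Stage 3: m₀ = 7,135 kg, m_f = 7,135 − 5,830 = 1,305 kg; Δv = 361×9.80665×ln(5.467) = 3540.2×1.6988 ≈ 6014 m/s.
Total Δv = 4148 + 3364 + 6014 = 13526 m/s.

Δv ≈ 13500 m/s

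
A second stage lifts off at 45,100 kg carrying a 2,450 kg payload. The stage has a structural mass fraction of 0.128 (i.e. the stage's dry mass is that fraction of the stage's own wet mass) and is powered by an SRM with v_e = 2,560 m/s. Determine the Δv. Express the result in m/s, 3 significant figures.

Stage wet mass = m₀ − payload = 45,100 − 2,450 = 42,650 kg.
Stage dry mass = ε × stage wet mass = 0.128 × 42,650 = 5,459.2 kg.
Burnout mass m_f = stage dry + payload = 5,459.2 + 2,450 = 7,909.2 kg.
Δv = v_e · ln(45,100/7,909.2) = 2560.0 × ln(5.702) = 2560.0 × 1.7409 ≈ 4457 m/s.

Δv ≈ 4460 m/s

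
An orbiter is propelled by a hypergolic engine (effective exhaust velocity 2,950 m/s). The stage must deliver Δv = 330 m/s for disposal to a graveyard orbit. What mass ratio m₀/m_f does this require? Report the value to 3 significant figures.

mass ratio ≈ 1.12

m₀/m_f = exp(Δv / v_e) = exp(330 / 2950.0) = exp(0.1119) = 1.1184.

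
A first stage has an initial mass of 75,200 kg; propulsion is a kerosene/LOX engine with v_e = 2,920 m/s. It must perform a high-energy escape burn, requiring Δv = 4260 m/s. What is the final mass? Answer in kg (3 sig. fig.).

final mass ≈ 17500 kg

m₀/m_f = exp(Δv / v_e) = exp(4260 / 2920.0) = exp(1.4589) = 4.3012.
m_f = m₀ / 4.3012 = 75,200 / 4.3012 = 17,483.5 kg.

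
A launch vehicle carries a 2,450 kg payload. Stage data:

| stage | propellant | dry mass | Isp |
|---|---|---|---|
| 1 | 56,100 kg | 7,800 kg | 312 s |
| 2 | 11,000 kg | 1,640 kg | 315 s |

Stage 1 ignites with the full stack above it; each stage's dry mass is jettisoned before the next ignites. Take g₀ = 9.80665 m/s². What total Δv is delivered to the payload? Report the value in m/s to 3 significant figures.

Ignition mass of stage 1 = 56,100+7,800 + 11,000+1,640 + 2,450 = 78,990 kg.
Stage 1: m₀ = 78,990 kg, m_f = 78,990 − 56,100 = 22,890 kg; Δv = 312×9.80665×ln(3.451) = 3059.7×1.2386 ≈ 3790 m/s.
Stage 2: m₀ = 15,090 kg, m_f = 15,090 − 11,000 = 4,090 kg; Δv = 315×9.80665×ln(3.689) = 3089.1×1.3055 ≈ 4033 m/s.
Total Δv = 3790 + 4033 = 7823 m/s.

Δv ≈ 7820 m/s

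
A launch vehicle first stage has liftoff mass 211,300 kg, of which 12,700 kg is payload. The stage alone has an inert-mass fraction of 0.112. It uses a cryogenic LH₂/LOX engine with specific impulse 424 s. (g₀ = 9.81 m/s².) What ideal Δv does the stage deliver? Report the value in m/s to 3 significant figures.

Δv ≈ 7490 m/s

Stage wet mass = m₀ − payload = 211,300 − 12,700 = 198,600 kg.
Stage dry mass = ε × stage wet mass = 0.112 × 198,600 = 22,243.2 kg.
Burnout mass m_f = stage dry + payload = 22,243.2 + 12,700 = 34,943.2 kg.
v_e = Isp · g₀ = 424 × 9.81 = 4159.4 m/s.
By the Tsiolkovsky rocket equation, Δv = v_e · ln(211,300/34,943.2) = 4159.4 × ln(6.047) = 4159.4 × 1.7996 ≈ 7485 m/s.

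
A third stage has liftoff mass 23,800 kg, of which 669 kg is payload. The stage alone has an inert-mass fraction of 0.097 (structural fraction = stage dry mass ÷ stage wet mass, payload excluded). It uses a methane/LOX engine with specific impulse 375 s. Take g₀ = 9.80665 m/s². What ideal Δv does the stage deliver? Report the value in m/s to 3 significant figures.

Δv ≈ 7720 m/s

Stage wet mass = m₀ − payload = 23,800 − 669 = 23,131 kg.
Stage dry mass = ε × stage wet mass = 0.097 × 23,131 = 2,243.71 kg.
Burnout mass m_f = stage dry + payload = 2,243.71 + 669 = 2,912.71 kg.
v_e = Isp · g₀ = 375 × 9.80665 = 3677.5 m/s.
Using Δv = v_e ln(m₀/m_f): Δv = v_e · ln(23,800/2,912.71) = 3677.5 × ln(8.171) = 3677.5 × 2.1006 ≈ 7725 m/s.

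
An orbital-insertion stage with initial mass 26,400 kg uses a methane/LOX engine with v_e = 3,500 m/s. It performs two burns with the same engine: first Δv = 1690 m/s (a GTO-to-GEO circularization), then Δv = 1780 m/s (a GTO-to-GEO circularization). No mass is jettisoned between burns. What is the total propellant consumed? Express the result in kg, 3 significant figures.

After the first burn: m = 26400 × exp(−1690/3500.0) = 26400 × 0.61702 = 16,289.3 kg.
After the second burn: m = 16,289.3 × exp(−1780/3500.0) = 16,289.3 × 0.60135 = 9,795.57 kg.
Total propellant = m₀ − m_final = 26400 − 9,795.57 = 16,604.43 kg.

total propellant consumed ≈ 16600 kg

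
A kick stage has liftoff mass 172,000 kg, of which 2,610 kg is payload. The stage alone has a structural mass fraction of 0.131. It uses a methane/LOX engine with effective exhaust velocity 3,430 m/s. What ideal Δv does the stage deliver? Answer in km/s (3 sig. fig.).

Stage wet mass = m₀ − payload = 172,000 − 2,610 = 169,390 kg.
Stage dry mass = ε × stage wet mass = 0.131 × 169,390 = 22,190.1 kg.
Burnout mass m_f = stage dry + payload = 22,190.1 + 2,610 = 24,800.1 kg.
Rocket equation: Δv = v_e · ln(172,000/24,800.1) = 3430.0 × ln(6.935) = 3430.0 × 1.9366 ≈ 6643 m/s.

Δv ≈ 6.64 km/s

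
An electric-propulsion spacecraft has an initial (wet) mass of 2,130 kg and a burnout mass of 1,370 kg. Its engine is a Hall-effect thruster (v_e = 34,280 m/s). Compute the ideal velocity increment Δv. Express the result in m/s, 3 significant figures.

Δv ≈ 15100 m/s

Δv = v_e · ln(m₀/m_f) = 34280.0 × ln(1.555) = 34280.0 × 0.4413 ≈ 15128.1 m/s.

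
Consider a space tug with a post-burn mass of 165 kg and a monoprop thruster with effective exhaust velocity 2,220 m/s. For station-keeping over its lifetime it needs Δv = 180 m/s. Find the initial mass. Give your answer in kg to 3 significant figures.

m₀/m_f = exp(Δv / v_e) = exp(180 / 2220.0) = exp(0.0811) = 1.0845.
m₀ = m_f × 1.0845 = 165 × 1.0845 = 178.943 kg.

initial mass ≈ 179 kg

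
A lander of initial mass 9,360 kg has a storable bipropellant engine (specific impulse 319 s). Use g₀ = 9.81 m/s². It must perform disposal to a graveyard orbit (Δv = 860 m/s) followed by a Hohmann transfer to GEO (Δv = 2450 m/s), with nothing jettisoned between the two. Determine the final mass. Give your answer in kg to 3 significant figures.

v_e = Isp · g₀ = 319 × 9.81 = 3129.4 m/s.
After the first burn: m = 9360 × exp(−860/3129.4) = 9360 × 0.75971 = 7,110.89 kg.
After the second burn: m = 7,110.89 × exp(−2450/3129.4) = 7,110.89 × 0.45708 = 3,250.25 kg.

final mass ≈ 3250 kg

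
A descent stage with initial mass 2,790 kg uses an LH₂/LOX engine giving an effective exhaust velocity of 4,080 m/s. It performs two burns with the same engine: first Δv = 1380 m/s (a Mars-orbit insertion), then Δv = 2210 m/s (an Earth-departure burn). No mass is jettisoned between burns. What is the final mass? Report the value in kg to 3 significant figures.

After the first burn: m = 2790 × exp(−1380/4080.0) = 2790 × 0.71303 = 1,989.35 kg.
After the second burn: m = 1,989.35 × exp(−2210/4080.0) = 1,989.35 × 0.58178 = 1,157.36 kg.

final mass ≈ 1160 kg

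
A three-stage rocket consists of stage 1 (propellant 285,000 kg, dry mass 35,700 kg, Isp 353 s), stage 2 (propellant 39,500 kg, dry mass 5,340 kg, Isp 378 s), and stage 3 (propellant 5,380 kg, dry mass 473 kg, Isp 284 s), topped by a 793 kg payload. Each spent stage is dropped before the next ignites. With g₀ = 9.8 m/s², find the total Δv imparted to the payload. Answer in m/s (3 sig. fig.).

Δv ≈ 15000 m/s

Ignition mass of stage 1 = 285,000+35,700 + 39,500+5,340 + 5,380+473 + 793 = 372,186 kg.
Stage 1: m₀ = 372,186 kg, m_f = 372,186 − 285,000 = 87,186 kg; Δv = 353×9.8×ln(4.269) = 3459.4×1.4513 ≈ 5021 m/s.
Stage 2: m₀ = 51,486 kg, m_f = 51,486 − 39,500 = 11,986 kg; Δv = 378×9.8×ln(4.296) = 3704.4×1.4576 ≈ 5399 m/s.
Stage 3: m₀ = 6,646 kg, m_f = 6,646 − 5,380 = 1,266 kg; Δv = 284×9.8×ln(5.25) = 2783.2×1.6582 ≈ 4615 m/s.
Total Δv = 5021 + 5399 + 4615 = 15035 m/s.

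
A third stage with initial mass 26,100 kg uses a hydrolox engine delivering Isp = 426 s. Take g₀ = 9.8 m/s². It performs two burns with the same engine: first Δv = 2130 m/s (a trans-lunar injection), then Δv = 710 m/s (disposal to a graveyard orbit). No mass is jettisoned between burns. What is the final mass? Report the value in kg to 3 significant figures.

v_e = Isp · g₀ = 426 × 9.8 = 4174.8 m/s.
After the first burn: m = 26100 × exp(−2130/4174.8) = 26100 × 0.60037 = 15,669.7 kg.
After the second burn: m = 15,669.7 × exp(−710/4174.8) = 15,669.7 × 0.84361 = 13,219.1 kg.

final mass ≈ 13200 kg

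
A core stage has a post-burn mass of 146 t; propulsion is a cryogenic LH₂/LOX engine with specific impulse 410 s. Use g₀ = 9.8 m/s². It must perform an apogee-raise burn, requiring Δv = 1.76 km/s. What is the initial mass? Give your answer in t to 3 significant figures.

initial mass ≈ 226 t

v_e = Isp · g₀ = 410 × 9.8 = 4018.0 m/s.
From the ideal rocket equation, m₀/m_f = exp(Δv / v_e) = exp(1760 / 4018.0) = exp(0.4380) = 1.5496.
m₀ = m_f × 1.5496 = 146 × 1.5496 = 226.242 t.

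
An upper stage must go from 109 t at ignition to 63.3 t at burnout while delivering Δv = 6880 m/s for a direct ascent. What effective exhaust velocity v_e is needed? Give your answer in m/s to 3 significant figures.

ln(m₀/m_f) = ln(109000/63300) = ln(1.722) = 0.5435.
Using Δv = v_e ln(m₀/m_f): v_e = Δv / ln(m₀/m_f) = 6880 / 0.5435 = 12659.6 m/s.

v_e ≈ 12700 m/s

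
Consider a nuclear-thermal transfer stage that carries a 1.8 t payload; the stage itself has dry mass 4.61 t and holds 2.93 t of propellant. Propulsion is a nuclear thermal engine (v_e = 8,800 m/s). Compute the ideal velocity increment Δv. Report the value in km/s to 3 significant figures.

Δv ≈ 3.31 km/s

m₀ = payload + dry + propellant = 1.8 + 4.61 + 2.93 = 9.34 t.
m_f = payload + dry = 1.8 + 4.61 = 6.41 t.
From the ideal rocket equation, Δv = v_e · ln(m₀/m_f) = 8800.0 × ln(1.457) = 8800.0 × 0.3764 ≈ 3312.7 m/s.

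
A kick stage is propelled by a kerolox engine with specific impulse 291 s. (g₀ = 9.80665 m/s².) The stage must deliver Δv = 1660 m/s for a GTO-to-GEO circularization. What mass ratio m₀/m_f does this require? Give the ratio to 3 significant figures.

v_e = Isp · g₀ = 291 × 9.80665 = 2853.7 m/s.
m₀/m_f = exp(Δv / v_e) = exp(1660 / 2853.7) = exp(0.5817) = 1.7891.

mass ratio ≈ 1.79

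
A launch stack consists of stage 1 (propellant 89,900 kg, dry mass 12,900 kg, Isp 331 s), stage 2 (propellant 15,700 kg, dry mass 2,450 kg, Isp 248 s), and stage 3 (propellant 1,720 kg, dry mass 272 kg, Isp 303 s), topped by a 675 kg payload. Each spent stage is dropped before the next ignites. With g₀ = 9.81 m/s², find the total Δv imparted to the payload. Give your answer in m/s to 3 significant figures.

Δv ≈ 10700 m/s

Ignition mass of stage 1 = 89,900+12,900 + 15,700+2,450 + 1,720+272 + 675 = 123,617 kg.
Stage 1: m₀ = 123,617 kg, m_f = 123,617 − 89,900 = 33,717 kg; Δv = 331×9.81×ln(3.666) = 3247.1×1.2992 ≈ 4219 m/s.
Stage 2: m₀ = 20,817 kg, m_f = 20,817 − 15,700 = 5,117 kg; Δv = 248×9.81×ln(4.068) = 2432.9×1.4032 ≈ 3414 m/s.
Stage 3: m₀ = 2,667 kg, m_f = 2,667 − 1,720 = 947 kg; Δv = 303×9.81×ln(2.816) = 2972.4×1.0354 ≈ 3078 m/s.
Total Δv = 4219 + 3414 + 3078 = 10711 m/s.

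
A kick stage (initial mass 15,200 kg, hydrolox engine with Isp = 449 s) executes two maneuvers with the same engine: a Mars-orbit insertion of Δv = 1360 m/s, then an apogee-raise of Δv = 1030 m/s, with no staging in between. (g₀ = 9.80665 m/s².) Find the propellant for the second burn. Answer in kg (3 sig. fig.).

propellant for the second burn ≈ 2330 kg

v_e = Isp · g₀ = 449 × 9.80665 = 4403.2 m/s.
After the first burn: m = 15200 × exp(−1360/4403.2) = 15200 × 0.73428 = 11,161.1 kg.
After the second burn: m = 11,161.1 × exp(−1030/4403.2) = 11,161.1 × 0.79142 = 8,833.12 kg.
Second-burn propellant = 11,161.1 − 8,833.12 = 2,327.98 kg.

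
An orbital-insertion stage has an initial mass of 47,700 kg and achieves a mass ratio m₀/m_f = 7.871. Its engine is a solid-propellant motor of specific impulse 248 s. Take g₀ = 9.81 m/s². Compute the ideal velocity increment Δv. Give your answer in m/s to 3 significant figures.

v_e = Isp · g₀ = 248 × 9.81 = 2432.9 m/s.
Using Δv = v_e ln(m₀/m_f): Δv = v_e · ln(7.871) = 2432.9 × 2.0632 ≈ 5019.5 m/s.

Δv ≈ 5020 m/s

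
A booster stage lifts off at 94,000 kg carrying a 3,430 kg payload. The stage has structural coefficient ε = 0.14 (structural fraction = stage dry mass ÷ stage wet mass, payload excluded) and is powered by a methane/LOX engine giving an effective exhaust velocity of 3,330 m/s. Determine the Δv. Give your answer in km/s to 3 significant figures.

Δv ≈ 5.87 km/s

Stage wet mass = m₀ − payload = 94,000 − 3,430 = 90,570 kg.
Stage dry mass = ε × stage wet mass = 0.14 × 90,570 = 12,679.8 kg.
Burnout mass m_f = stage dry + payload = 12,679.8 + 3,430 = 16,109.8 kg.
Δv = v_e · ln(94,000/16,109.8) = 3330.0 × ln(5.835) = 3330.0 × 1.7639 ≈ 5874 m/s.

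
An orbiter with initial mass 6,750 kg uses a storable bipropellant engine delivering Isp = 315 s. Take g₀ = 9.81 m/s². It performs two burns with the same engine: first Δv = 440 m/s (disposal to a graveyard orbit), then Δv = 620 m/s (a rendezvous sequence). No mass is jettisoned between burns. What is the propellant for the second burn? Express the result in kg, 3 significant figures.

propellant for the second burn ≈ 1060 kg

v_e = Isp · g₀ = 315 × 9.81 = 3090.2 m/s.
After the first burn: m = 6750 × exp(−440/3090.2) = 6750 × 0.86728 = 5,854.14 kg.
After the second burn: m = 5,854.14 × exp(−620/3090.2) = 5,854.14 × 0.81821 = 4,789.92 kg.
Second-burn propellant = 5,854.14 − 4,789.92 = 1,064.22 kg.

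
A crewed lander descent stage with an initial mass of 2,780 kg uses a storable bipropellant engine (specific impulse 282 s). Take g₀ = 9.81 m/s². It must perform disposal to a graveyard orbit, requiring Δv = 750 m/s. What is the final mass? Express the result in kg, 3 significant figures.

v_e = Isp · g₀ = 282 × 9.81 = 2766.4 m/s.
m₀/m_f = exp(Δv / v_e) = exp(750 / 2766.4) = exp(0.2711) = 1.3114.
m_f = m₀ / 1.3114 = 2,780 / 1.3114 = 2,119.87 kg.

final mass ≈ 2120 kg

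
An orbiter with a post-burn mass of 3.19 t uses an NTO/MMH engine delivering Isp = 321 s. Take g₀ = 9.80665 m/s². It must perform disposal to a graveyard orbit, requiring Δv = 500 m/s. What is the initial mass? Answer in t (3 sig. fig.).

v_e = Isp · g₀ = 321 × 9.80665 = 3147.9 m/s.
m₀/m_f = exp(Δv / v_e) = exp(500 / 3147.9) = exp(0.1588) = 1.1721.
m₀ = m_f × 1.1721 = 3.19 × 1.1721 = 3.739 t.

initial mass ≈ 3.74 t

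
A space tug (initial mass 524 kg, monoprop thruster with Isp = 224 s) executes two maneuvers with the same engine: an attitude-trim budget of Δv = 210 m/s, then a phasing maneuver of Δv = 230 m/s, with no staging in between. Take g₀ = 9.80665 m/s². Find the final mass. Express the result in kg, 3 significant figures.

v_e = Isp · g₀ = 224 × 9.80665 = 2196.7 m/s.
After the first burn: m = 524 × exp(−210/2196.7) = 524 × 0.90883 = 476.227 kg.
After the second burn: m = 476.227 × exp(−230/2196.7) = 476.227 × 0.90059 = 428.885 kg.

final mass ≈ 429 kg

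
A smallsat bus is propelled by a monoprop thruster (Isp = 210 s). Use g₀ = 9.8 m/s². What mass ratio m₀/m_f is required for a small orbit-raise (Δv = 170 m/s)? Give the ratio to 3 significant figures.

mass ratio ≈ 1.09

v_e = Isp · g₀ = 210 × 9.8 = 2058.0 m/s.
Rocket equation: m₀/m_f = exp(Δv / v_e) = exp(170 / 2058.0) = exp(0.0826) = 1.0861.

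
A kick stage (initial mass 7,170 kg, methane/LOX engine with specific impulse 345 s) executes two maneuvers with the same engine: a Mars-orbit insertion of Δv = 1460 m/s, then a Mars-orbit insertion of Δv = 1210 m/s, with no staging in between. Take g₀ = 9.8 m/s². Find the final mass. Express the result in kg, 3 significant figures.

final mass ≈ 3260 kg

v_e = Isp · g₀ = 345 × 9.8 = 3381.0 m/s.
After the first burn: m = 7170 × exp(−1460/3381.0) = 7170 × 0.64932 = 4,655.62 kg.
After the second burn: m = 4,655.62 × exp(−1210/3381.0) = 4,655.62 × 0.69916 = 3,255.02 kg.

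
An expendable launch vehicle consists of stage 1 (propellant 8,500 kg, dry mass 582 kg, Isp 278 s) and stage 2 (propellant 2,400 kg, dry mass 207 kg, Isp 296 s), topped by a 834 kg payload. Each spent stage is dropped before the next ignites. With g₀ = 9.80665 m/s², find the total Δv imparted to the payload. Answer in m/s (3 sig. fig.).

Δv ≈ 6570 m/s

Ignition mass of stage 1 = 8,500+582 + 2,400+207 + 834 = 12,523 kg.
Stage 1: m₀ = 12,523 kg, m_f = 12,523 − 8,500 = 4,023 kg; Δv = 278×9.80665×ln(3.113) = 2726.2×1.1355 ≈ 3096 m/s.
Stage 2: m₀ = 3,441 kg, m_f = 3,441 − 2,400 = 1,041 kg; Δv = 296×9.80665×ln(3.305) = 2902.8×1.1956 ≈ 3470 m/s.
Total Δv = 3096 + 3470 = 6566 m/s.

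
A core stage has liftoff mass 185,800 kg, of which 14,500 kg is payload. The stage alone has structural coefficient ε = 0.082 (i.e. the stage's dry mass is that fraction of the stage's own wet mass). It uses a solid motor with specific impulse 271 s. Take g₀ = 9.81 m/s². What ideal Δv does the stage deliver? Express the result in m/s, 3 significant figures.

Stage wet mass = m₀ − payload = 185,800 − 14,500 = 171,300 kg.
Stage dry mass = ε × stage wet mass = 0.082 × 171,300 = 14,046.6 kg.
Burnout mass m_f = stage dry + payload = 14,046.6 + 14,500 = 28,546.6 kg.
v_e = Isp · g₀ = 271 × 9.81 = 2658.5 m/s.
Using Δv = v_e ln(m₀/m_f): Δv = v_e · ln(185,800/28,546.6) = 2658.5 × ln(6.509) = 2658.5 × 1.8731 ≈ 4980 m/s.

Δv ≈ 4980 m/s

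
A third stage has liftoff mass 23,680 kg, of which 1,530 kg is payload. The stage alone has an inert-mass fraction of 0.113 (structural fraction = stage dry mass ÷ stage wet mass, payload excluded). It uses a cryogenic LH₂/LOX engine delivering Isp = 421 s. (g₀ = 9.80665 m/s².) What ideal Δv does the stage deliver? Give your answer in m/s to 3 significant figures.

Stage wet mass = m₀ − payload = 23,680 − 1,530 = 22,150 kg.
Stage dry mass = ε × stage wet mass = 0.113 × 22,150 = 2,502.95 kg.
Burnout mass m_f = stage dry + payload = 2,502.95 + 1,530 = 4,032.95 kg.
v_e = Isp · g₀ = 421 × 9.80665 = 4128.6 m/s.
Rocket equation: Δv = v_e · ln(23,680/4,032.95) = 4128.6 × ln(5.872) = 4128.6 × 1.7701 ≈ 7308 m/s.

Δv ≈ 7310 m/s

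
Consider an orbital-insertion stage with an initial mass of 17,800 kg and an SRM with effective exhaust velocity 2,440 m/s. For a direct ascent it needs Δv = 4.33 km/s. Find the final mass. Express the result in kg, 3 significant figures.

final mass ≈ 3020 kg

Rocket equation: m₀/m_f = exp(Δv / v_e) = exp(4330 / 2440.0) = exp(1.7746) = 5.8979.
m_f = m₀ / 5.8979 = 17,800 / 5.8979 = 3,018.02 kg.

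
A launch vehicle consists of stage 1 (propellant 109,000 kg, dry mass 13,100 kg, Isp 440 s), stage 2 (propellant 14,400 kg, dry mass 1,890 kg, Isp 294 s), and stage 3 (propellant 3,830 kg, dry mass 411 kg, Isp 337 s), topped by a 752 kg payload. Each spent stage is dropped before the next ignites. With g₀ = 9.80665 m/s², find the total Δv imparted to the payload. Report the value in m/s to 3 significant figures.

Δv ≈ 14200 m/s

Ignition mass of stage 1 = 109,000+13,100 + 14,400+1,890 + 3,830+411 + 752 = 143,383 kg.
Stage 1: m₀ = 143,383 kg, m_f = 143,383 − 109,000 = 34,383 kg; Δv = 440×9.80665×ln(4.17) = 4314.9×1.4280 ≈ 6162 m/s.
Stage 2: m₀ = 21,283 kg, m_f = 21,283 − 14,400 = 6,883 kg; Δv = 294×9.80665×ln(3.092) = 2883.2×1.1289 ≈ 3255 m/s.
Stage 3: m₀ = 4,993 kg, m_f = 4,993 − 3,830 = 1,163 kg; Δv = 337×9.80665×ln(4.293) = 3304.8×1.4570 ≈ 4815 m/s.
Total Δv = 6162 + 3255 + 4815 = 14232 m/s.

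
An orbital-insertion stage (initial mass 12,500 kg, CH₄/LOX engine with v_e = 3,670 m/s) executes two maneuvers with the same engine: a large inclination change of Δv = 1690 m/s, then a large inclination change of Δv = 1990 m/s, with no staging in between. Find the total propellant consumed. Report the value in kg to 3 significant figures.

After the first burn: m = 12500 × exp(−1690/3670.0) = 12500 × 0.63097 = 7,887.13 kg.
After the second burn: m = 7,887.13 × exp(−1990/3670.0) = 7,887.13 × 0.58145 = 4,585.97 kg.
Total propellant = m₀ − m_final = 12500 − 4,585.97 = 7,914.03 kg.

total propellant consumed ≈ 7910 kg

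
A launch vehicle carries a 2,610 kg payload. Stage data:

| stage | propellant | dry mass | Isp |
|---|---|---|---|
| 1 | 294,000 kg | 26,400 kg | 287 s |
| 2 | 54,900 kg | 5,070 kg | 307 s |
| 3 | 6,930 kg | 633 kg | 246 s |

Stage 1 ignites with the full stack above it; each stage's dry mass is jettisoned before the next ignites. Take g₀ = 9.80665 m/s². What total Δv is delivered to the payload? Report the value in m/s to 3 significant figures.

Δv ≈ 11300 m/s

Ignition mass of stage 1 = 294,000+26,400 + 54,900+5,070 + 6,930+633 + 2,610 = 390,543 kg.
Stage 1: m₀ = 390,543 kg, m_f = 390,543 − 294,000 = 96,543 kg; Δv = 287×9.80665×ln(4.045) = 2814.5×1.3975 ≈ 3933 m/s.
Stage 2: m₀ = 70,143 kg, m_f = 70,143 − 54,900 = 15,243 kg; Δv = 307×9.80665×ln(4.602) = 3010.6×1.5264 ≈ 4595 m/s.
Stage 3: m₀ = 10,173 kg, m_f = 10,173 − 6,930 = 3,243 kg; Δv = 246×9.80665×ln(3.137) = 2412.4×1.1432 ≈ 2758 m/s.
Total Δv = 3933 + 4595 + 2758 = 11286 m/s.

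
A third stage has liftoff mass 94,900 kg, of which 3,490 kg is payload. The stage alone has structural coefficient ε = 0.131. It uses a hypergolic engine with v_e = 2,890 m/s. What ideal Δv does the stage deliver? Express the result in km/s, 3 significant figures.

Stage wet mass = m₀ − payload = 94,900 − 3,490 = 91,410 kg.
Stage dry mass = ε × stage wet mass = 0.131 × 91,410 = 11,974.7 kg.
Burnout mass m_f = stage dry + payload = 11,974.7 + 3,490 = 15,464.7 kg.
From the ideal rocket equation, Δv = v_e · ln(94,900/15,464.7) = 2890.0 × ln(6.137) = 2890.0 × 1.8143 ≈ 5243 m/s.

Δv ≈ 5.24 km/s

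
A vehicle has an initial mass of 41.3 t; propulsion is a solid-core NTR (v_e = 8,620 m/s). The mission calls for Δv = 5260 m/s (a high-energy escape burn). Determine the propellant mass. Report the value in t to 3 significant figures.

Rocket equation: m₀/m_f = exp(Δv / v_e) = exp(5260 / 8620.0) = exp(0.6102) = 1.8408.
m_f = 41.3 / 1.8408 = 22.4359 t, so propellant = m₀ − m_f = 41.3 − 22.4359 = 18.8641 t.

propellant mass ≈ 18.9 t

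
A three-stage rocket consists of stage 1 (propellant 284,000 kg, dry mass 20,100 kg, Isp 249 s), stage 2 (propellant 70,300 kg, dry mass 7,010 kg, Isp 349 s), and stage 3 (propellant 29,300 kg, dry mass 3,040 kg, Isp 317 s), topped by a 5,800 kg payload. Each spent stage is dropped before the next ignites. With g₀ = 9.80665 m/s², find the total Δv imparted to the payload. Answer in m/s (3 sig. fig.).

Ignition mass of stage 1 = 284,000+20,100 + 70,300+7,010 + 29,300+3,040 + 5,800 = 419,550 kg.
Stage 1: m₀ = 419,550 kg, m_f = 419,550 − 284,000 = 135,550 kg; Δv = 249×9.80665×ln(3.095) = 2441.9×1.1298 ≈ 2759 m/s.
Stage 2: m₀ = 115,450 kg, m_f = 115,450 − 70,300 = 45,150 kg; Δv = 349×9.80665×ln(2.557) = 3422.5×0.9388 ≈ 3213 m/s.
Stage 3: m₀ = 38,140 kg, m_f = 38,140 − 29,300 = 8,840 kg; Δv = 317×9.80665×ln(4.314) = 3108.7×1.4620 ≈ 4545 m/s.
Total Δv = 2759 + 3213 + 4545 = 10517 m/s.

Δv ≈ 10500 m/s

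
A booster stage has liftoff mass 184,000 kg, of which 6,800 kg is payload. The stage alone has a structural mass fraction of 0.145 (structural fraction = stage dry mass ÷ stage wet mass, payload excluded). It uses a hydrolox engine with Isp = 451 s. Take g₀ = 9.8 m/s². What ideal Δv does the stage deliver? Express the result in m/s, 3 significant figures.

Stage wet mass = m₀ − payload = 184,000 − 6,800 = 177,200 kg.
Stage dry mass = ε × stage wet mass = 0.145 × 177,200 = 25,694 kg.
Burnout mass m_f = stage dry + payload = 25,694 + 6,800 = 32,494 kg.
v_e = Isp · g₀ = 451 × 9.8 = 4419.8 m/s.
Δv = v_e · ln(184,000/32,494) = 4419.8 × ln(5.663) = 4419.8 × 1.7339 ≈ 7663 m/s.

Δv ≈ 7660 m/s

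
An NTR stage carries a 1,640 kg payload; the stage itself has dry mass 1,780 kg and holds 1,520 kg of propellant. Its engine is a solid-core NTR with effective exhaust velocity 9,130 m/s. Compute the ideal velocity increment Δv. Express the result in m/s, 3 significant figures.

m₀ = payload + dry + propellant = 1,640 + 1,780 + 1,520 = 4,940 kg.
m_f = payload + dry = 1,640 + 1,780 = 3,420 kg.
Δv = v_e · ln(m₀/m_f) = 9130.0 × ln(1.444) = 9130.0 × 0.3677 ≈ 3357.3 m/s.

Δv ≈ 3360 m/s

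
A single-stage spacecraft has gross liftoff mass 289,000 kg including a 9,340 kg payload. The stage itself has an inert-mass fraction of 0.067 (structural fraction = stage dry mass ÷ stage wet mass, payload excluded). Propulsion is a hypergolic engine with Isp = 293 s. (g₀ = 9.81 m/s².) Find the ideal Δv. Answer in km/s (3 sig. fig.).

Δv ≈ 6.70 km/s

Stage wet mass = m₀ − payload = 289,000 − 9,340 = 279,660 kg.
Stage dry mass = ε × stage wet mass = 0.067 × 279,660 = 18,737.2 kg.
Burnout mass m_f = stage dry + payload = 18,737.2 + 9,340 = 28,077.2 kg.
v_e = Isp · g₀ = 293 × 9.81 = 2874.3 m/s.
Δv = v_e · ln(289,000/28,077.2) = 2874.3 × ln(10.29) = 2874.3 × 2.3315 ≈ 6701 m/s.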